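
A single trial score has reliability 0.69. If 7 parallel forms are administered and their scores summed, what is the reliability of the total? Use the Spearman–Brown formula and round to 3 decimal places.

0.940

ρ_k = kρ / (1 + (k−1)ρ) = 7·0.69 / (1 + 6·0.69) = 4.830 / 5.140 = 0.940.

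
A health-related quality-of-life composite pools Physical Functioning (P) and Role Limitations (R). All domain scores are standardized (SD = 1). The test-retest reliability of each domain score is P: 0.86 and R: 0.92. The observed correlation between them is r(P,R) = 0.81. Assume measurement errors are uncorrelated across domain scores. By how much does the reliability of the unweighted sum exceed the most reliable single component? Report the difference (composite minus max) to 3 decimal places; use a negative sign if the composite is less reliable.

Var(sum) = 2 + 1.62 = 3.62; true-score variance = 1.78 + 1.62 = 3.4; composite reliability = 0.9392.
Max component reliability = 0.9200.
Difference = 0.9392 − 0.9200 = 0.019.

0.019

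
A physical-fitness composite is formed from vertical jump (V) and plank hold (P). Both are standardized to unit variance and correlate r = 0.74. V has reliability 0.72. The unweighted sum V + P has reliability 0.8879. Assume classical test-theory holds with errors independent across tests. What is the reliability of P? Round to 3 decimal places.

0.890

Var(V+P) = 2 + 2·0.74 = 3.480.
True-score variance = ρ_V + ρ_P + 2·0.74, so 0.8879 = (0.72 + ρ_P + 1.48) / 3.480.
ρ_P = 0.8879·3.480 − 0.72 − 1.48 = 0.890.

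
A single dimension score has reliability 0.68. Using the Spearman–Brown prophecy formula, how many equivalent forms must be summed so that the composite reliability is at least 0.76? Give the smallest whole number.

k ≥ ρ*(1−ρ₁)/(ρ₁(1−ρ*)) = 0.76·0.32 / (0.68·0.24) = 1.490.
Smallest integer k = 2.

2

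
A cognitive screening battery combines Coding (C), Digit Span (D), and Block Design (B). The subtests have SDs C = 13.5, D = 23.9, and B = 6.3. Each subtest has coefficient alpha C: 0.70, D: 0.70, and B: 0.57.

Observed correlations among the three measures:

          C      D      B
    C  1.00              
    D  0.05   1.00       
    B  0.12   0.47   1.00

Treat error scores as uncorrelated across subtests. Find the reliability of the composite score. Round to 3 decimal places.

0.754

Var(C+D+B) = 13.5² + 23.9² + 6.3² + 2·[13.5·23.9·0.05 + 13.5·6.3·0.12 + 23.9·6.3·0.47] = 793.15 + 194.213 = 987.363.
Under uncorrelated errors the observed covariances equal the true-score covariances, so only the own-variance terms attenuate.
True-score variance = [13.5²·0.70 + 23.9²·0.70 + 6.3²·0.57] + 194.213 = 550.045 + 194.213 = 744.258.
Reliability = 744.258 / 987.363 = 0.754.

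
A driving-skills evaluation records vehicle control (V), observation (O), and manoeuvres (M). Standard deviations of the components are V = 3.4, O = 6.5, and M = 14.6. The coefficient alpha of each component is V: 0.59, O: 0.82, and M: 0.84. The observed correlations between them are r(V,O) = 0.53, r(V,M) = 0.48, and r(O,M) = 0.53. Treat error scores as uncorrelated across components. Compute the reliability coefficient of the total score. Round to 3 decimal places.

Var(V+O+M) = 3.4² + 6.5² + 14.6² + 2·[3.4·6.5·0.53 + 3.4·14.6·0.48 + 6.5·14.6·0.53] = 266.97 + 171.674 = 438.644.
With uncorrelated errors the cross-covariances are all true-score covariance, so they carry over unchanged; only the diagonal terms shrink to ρᵢσᵢ².
True-score variance = [3.4²·0.59 + 6.5²·0.82 + 14.6²·0.84] + 171.674 = 220.52 + 171.674 = 392.194.
Reliability = 392.194 / 438.644 = 0.894.

0.894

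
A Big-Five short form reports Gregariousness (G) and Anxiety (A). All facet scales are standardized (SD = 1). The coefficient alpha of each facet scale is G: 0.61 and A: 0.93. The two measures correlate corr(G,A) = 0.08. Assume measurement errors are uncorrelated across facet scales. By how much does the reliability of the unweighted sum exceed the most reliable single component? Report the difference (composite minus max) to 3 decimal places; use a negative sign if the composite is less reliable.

-0.143

Var(sum) = 2 + 0.16 = 2.16; true-score variance = 1.54 + 0.16 = 1.7; composite reliability = 0.7870.
Max component reliability = 0.9300.
Difference = 0.7870 − 0.9300 = -0.143.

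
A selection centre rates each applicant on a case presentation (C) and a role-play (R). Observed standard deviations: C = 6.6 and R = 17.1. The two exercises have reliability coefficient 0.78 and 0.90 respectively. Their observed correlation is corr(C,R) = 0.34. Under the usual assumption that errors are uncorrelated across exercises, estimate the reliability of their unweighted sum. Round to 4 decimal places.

Var(C+R) = 6.6² + 17.1² + 2·[6.6·17.1·0.34] = 335.97 + 76.7448 = 412.715.
Under uncorrelated errors the observed covariances equal the true-score covariances, so only the own-variance terms attenuate.
True-score variance = [6.6²·0.78 + 17.1²·0.90] + 76.7448 = 297.146 + 76.7448 = 373.891.
Reliability = 373.891 / 412.715 = 0.9059.

0.9059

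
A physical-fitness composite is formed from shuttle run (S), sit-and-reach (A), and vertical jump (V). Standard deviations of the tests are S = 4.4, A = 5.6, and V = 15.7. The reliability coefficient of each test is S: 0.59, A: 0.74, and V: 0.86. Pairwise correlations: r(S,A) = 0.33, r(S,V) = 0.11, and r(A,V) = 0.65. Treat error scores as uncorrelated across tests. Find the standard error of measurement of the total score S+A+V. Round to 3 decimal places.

7.113

Var(total) = 297.21 + 145.756 = 442.966.
True-score variance = 246.61 + 145.756 = 392.366, so reliability = 0.8858.
Error variance = 442.966 − 392.366 = 50.5998; SEM = √50.5998 = 7.113.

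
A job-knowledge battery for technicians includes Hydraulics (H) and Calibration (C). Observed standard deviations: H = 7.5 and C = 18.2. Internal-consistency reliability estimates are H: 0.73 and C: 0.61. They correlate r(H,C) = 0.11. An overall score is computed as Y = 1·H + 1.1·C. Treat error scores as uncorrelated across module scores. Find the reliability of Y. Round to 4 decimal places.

Var(Y) = 7.5² + 1.1²·18.2² + 2·[1.1·7.5·18.2·0.11] = 457.05 + 33.033 = 490.083.
With uncorrelated errors the cross-covariances are all true-score covariance, so they carry over unchanged; only the diagonal terms shrink to ρᵢσᵢ².
True-score variance = [7.5²·0.73 + 1.1²·18.2²·0.61] + 33.033 = 285.551 + 33.033 = 318.584.
Reliability = 318.584 / 490.083 = 0.6501.

0.6501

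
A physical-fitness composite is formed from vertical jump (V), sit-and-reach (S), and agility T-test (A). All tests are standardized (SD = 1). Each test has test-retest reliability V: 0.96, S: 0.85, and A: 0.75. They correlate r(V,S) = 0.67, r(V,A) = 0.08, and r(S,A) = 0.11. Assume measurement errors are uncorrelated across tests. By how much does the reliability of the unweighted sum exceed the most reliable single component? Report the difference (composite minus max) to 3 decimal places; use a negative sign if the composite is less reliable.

-0.053

Var(sum) = 3 + 1.72 = 4.72; true-score variance = 2.56 + 1.72 = 4.28; composite reliability = 0.9068.
Max component reliability = 0.9600.
Difference = 0.9068 − 0.9600 = -0.053.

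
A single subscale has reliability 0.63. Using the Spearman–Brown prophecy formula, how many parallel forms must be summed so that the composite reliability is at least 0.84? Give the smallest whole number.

4

k ≥ ρ*(1−ρ₁)/(ρ₁(1−ρ*)) = 0.84·0.37 / (0.63·0.16) = 3.083.
Smallest integer k = 4.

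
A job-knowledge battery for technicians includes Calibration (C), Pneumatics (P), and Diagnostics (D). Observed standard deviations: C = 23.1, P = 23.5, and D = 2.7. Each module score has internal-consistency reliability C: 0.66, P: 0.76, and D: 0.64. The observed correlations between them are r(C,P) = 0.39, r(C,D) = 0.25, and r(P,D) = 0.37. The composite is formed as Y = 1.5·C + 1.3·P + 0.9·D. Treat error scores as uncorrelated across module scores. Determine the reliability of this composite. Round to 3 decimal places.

0.793

Var(Y) = 1.5²·23.1² + 1.3²·23.5² + 0.9²·2.7² + 2·[1.95·23.1·23.5·0.39 + 1.35·23.1·2.7·0.25 + 1.17·23.5·2.7·0.37] = 2139.83 + 922.71 = 3062.54.
With uncorrelated errors the cross-covariances are all true-score covariance, so they carry over unchanged; only the diagonal terms shrink to ρᵢσᵢ².
True-score variance = [1.5²·23.1²·0.66 + 1.3²·23.5²·0.76 + 0.9²·2.7²·0.64] + 922.71 = 1505.5 + 922.71 = 2428.21.
Reliability = 2428.21 / 3062.54 = 0.793.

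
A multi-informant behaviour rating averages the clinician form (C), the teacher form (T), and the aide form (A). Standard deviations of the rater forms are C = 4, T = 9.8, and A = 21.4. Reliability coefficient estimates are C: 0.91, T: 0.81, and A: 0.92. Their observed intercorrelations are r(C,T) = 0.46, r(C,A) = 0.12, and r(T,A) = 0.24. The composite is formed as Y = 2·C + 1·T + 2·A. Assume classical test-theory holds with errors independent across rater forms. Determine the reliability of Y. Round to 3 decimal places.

Var(Y) = 2²·4² + 9.8² + 2²·21.4² + 2·[2·4·9.8·0.46 + 4·4·21.4·0.12 + 2·9.8·21.4·0.24] = 1991.88 + 355.635 = 2347.52.
With uncorrelated errors the cross-covariances are all true-score covariance, so they carry over unchanged; only the diagonal terms shrink to ρᵢσᵢ².
True-score variance = [2²·4²·0.91 + 9.8²·0.81 + 2²·21.4²·0.92] + 355.635 = 1821.33 + 355.635 = 2176.96.
Reliability = 2176.96 / 2347.52 = 0.927.

0.927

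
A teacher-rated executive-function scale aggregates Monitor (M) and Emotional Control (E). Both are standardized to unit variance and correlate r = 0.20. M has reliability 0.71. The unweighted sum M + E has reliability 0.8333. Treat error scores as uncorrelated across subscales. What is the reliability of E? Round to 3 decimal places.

0.890

Var(M+E) = 2 + 2·0.20 = 2.400.
True-score variance = ρ_M + ρ_E + 2·0.20, so 0.8333 = (0.71 + ρ_E + 0.40) / 2.400.
ρ_E = 0.8333·2.400 − 0.71 − 0.40 = 0.890.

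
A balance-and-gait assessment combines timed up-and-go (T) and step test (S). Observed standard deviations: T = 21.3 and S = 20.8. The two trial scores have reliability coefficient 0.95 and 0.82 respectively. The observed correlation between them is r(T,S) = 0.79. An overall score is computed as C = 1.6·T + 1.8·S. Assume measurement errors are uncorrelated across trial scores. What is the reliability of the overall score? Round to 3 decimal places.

0.932

Var(C) = 1.6²·21.3² + 1.8²·20.8² + 2·[2.88·21.3·20.8·0.79] = 2563.2 + 2016.01 = 4579.21.
With uncorrelated errors the cross-covariances are all true-score covariance, so they carry over unchanged; only the diagonal terms shrink to ρᵢσᵢ².
True-score variance = [1.6²·21.3²·0.95 + 1.8²·20.8²·0.82] + 2016.01 = 2252.81 + 2016.01 = 4268.82.
Reliability = 4268.82 / 4579.21 = 0.932.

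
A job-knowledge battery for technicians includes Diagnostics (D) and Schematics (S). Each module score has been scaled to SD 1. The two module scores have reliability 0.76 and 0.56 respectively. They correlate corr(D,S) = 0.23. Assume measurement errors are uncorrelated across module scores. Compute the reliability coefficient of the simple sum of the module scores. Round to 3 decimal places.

0.724

Var(D+S) = 2 + 2·[0.23] = 2 + 0.46 = 2.46.
Under uncorrelated errors the observed covariances equal the true-score covariances, so only the own-variance terms attenuate.
True-score variance = [0.76 + 0.56] + 0.46 = 1.32 + 0.46 = 1.78.
Reliability = 1.78 / 2.46 = 0.724.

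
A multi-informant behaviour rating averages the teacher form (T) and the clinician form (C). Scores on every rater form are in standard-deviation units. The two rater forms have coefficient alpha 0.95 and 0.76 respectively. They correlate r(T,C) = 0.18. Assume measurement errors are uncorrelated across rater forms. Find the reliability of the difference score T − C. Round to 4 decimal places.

Var(T−C) = 1 + 1 − 2·0.18 = 2 − 0.36 = 1.64.
With uncorrelated errors the cross-covariances are all true-score covariance, so they carry over unchanged; only the diagonal terms shrink to ρᵢσᵢ².
True-score variance = [0.95 + 0.76] − 0.36 = 1.71 − 0.36 = 1.35.
Reliability = 1.35 / 1.64 = 0.8232.

0.8232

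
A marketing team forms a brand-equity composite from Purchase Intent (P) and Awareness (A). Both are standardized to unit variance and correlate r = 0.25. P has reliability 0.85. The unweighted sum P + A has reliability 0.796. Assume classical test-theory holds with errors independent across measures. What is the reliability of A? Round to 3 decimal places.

Var(P+A) = 2 + 2·0.25 = 2.500.
True-score variance = ρ_P + ρ_A + 2·0.25, so 0.796 = (0.85 + ρ_A + 0.50) / 2.500.
ρ_A = 0.796·2.500 − 0.85 − 0.50 = 0.640.

0.640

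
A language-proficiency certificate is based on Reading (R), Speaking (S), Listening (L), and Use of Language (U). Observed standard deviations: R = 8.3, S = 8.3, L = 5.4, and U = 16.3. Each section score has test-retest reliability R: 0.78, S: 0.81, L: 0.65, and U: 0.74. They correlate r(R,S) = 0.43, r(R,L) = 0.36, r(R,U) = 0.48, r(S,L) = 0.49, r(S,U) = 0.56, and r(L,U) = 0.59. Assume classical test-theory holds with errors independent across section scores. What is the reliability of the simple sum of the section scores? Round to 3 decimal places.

Var(R+S+L+U) = 8.3² + 8.3² + 5.4² + 16.3² + 2·[8.3·8.3·0.43 + 8.3·5.4·0.36 + 8.3·16.3·0.48 + 8.3·5.4·0.49 + 8.3·16.3·0.56 + 5.4·16.3·0.59] = 432.63 + 520.706 = 953.336.
Because errors are independent across components, Cov(Tᵢ,Tⱼ) = Cov(Xᵢ,Xⱼ); the off-diagonal part of the true-score variance is the same as above.
True-score variance = [8.3²·0.78 + 8.3²·0.81 + 5.4²·0.65 + 16.3²·0.74] + 520.706 = 325.1 + 520.706 = 845.806.
Reliability = 845.806 / 953.336 = 0.887.

0.887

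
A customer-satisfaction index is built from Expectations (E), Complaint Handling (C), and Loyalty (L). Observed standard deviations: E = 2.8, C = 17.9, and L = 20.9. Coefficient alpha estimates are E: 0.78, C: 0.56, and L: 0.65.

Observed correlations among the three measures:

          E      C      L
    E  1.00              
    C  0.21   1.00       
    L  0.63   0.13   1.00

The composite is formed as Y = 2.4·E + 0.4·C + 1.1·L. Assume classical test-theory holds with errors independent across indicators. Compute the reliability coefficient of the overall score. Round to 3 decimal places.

0.754

Var(Y) = 2.4²·2.8² + 0.4²·17.9² + 1.1²·20.9² + 2·[0.96·2.8·17.9·0.21 + 2.64·2.8·20.9·0.63 + 0.44·17.9·20.9·0.13] = 624.964 + 257.667 = 882.632.
Under uncorrelated errors the observed covariances equal the true-score covariances, so only the own-variance terms attenuate.
True-score variance = [2.4²·2.8²·0.78 + 0.4²·17.9²·0.56 + 1.1²·20.9²·0.65] + 257.667 = 407.483 + 257.667 = 665.151.
Reliability = 665.151 / 882.632 = 0.754.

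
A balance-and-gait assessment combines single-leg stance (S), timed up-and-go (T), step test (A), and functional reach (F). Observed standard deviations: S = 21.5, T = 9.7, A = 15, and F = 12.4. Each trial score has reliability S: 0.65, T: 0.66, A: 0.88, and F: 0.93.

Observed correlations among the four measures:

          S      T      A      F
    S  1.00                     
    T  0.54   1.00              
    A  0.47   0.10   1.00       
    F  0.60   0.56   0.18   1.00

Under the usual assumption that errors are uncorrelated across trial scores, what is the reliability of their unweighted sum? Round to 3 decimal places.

0.885

Var(S+T+A+F) = 21.5² + 9.7² + 15² + 12.4² + 2·[21.5·9.7·0.54 + 21.5·15·0.47 + 21.5·12.4·0.60 + 9.7·15·0.10 + 9.7·12.4·0.56 + 15·12.4·0.18] = 935.1 + 1079.08 = 2014.18.
Under uncorrelated errors the observed covariances equal the true-score covariances, so only the own-variance terms attenuate.
True-score variance = [21.5²·0.65 + 9.7²·0.66 + 15²·0.88 + 12.4²·0.93] + 1079.08 = 703.559 + 1079.08 = 1782.64.
Reliability = 1782.64 / 2014.18 = 0.885.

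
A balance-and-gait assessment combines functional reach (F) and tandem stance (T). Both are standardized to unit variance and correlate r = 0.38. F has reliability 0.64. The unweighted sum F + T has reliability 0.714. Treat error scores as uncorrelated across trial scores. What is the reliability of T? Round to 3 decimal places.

0.571

Var(F+T) = 2 + 2·0.38 = 2.760.
True-score variance = ρ_F + ρ_T + 2·0.38, so 0.714 = (0.64 + ρ_T + 0.76) / 2.760.
ρ_T = 0.714·2.760 − 0.64 − 0.76 = 0.571.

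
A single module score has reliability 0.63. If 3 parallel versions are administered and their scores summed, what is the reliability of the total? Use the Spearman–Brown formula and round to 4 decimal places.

0.8363

ρ_k = kρ / (1 + (k−1)ρ) = 3·0.63 / (1 + 2·0.63) = 1.890 / 2.260 = 0.8363.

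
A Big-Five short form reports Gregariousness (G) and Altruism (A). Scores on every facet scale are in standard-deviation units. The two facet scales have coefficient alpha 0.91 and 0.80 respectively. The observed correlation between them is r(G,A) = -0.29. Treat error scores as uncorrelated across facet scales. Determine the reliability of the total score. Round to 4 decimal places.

Var(G+A) = 2 + 2·[(-0.29)] = 2 − 0.58 = 1.42.
Because errors are independent across components, Cov(Tᵢ,Tⱼ) = Cov(Xᵢ,Xⱼ); the off-diagonal part of the true-score variance is the same as above.
True-score variance = [0.91 + 0.80] − 0.58 = 1.71 − 0.58 = 1.13.
Reliability = 1.13 / 1.42 = 0.7958.

0.7958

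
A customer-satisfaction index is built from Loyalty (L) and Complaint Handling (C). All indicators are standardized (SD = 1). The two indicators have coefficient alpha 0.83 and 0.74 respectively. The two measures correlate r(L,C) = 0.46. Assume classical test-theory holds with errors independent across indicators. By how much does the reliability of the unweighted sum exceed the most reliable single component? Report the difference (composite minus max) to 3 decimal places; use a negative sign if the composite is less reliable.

0.023

Var(sum) = 2 + 0.92 = 2.92; true-score variance = 1.57 + 0.92 = 2.49; composite reliability = 0.8527.
Max component reliability = 0.8300.
Difference = 0.8527 − 0.8300 = 0.023.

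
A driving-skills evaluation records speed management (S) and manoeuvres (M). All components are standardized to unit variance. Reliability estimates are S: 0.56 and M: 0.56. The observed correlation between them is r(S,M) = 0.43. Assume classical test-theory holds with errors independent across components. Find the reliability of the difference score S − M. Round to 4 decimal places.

0.2281

Var(S−M) = 1 + 1 − 2·0.43 = 2 − 0.86 = 1.14.
Because errors are independent across components, Cov(Tᵢ,Tⱼ) = Cov(Xᵢ,Xⱼ); the off-diagonal part of the true-score variance is the same as above.
True-score variance = [0.56 + 0.56] − 0.86 = 1.12 − 0.86 = 0.26.
Reliability = 0.26 / 1.14 = 0.2281.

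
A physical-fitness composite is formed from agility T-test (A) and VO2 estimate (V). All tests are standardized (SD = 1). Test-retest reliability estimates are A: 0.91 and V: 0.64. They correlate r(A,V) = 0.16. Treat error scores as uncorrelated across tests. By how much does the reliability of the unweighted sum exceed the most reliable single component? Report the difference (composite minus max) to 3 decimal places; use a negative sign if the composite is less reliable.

-0.104

Var(sum) = 2 + 0.32 = 2.32; true-score variance = 1.55 + 0.32 = 1.87; composite reliability = 0.8060.
Max component reliability = 0.9100.
Difference = 0.8060 − 0.9100 = -0.104.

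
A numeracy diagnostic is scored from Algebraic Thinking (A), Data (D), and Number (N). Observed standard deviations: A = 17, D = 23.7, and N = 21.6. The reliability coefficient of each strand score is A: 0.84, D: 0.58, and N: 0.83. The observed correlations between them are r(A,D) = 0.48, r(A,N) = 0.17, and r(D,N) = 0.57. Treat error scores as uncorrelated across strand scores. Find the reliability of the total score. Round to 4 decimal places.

Var(A+D+N) = 17² + 23.7² + 21.6² + 2·[17·23.7·0.48 + 17·21.6·0.17 + 23.7·21.6·0.57] = 1317.25 + 1095.22 = 2412.47.
Under uncorrelated errors the observed covariances equal the true-score covariances, so only the own-variance terms attenuate.
True-score variance = [17²·0.84 + 23.7²·0.58 + 21.6²·0.83] + 1095.22 = 955.785 + 1095.22 = 2051.01.
Reliability = 2051.01 / 2412.47 = 0.8502.

0.8502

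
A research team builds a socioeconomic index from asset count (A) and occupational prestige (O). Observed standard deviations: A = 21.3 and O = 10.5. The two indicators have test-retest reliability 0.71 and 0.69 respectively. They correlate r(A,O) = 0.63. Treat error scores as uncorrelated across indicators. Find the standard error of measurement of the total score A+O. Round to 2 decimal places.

Var(total) = 563.94 + 281.799 = 845.739.
True-score variance = 398.192 + 281.799 = 679.991, so reliability = 0.8040.
Error variance = 845.739 − 679.991 = 165.748; SEM = √165.748 = 12.87.

12.87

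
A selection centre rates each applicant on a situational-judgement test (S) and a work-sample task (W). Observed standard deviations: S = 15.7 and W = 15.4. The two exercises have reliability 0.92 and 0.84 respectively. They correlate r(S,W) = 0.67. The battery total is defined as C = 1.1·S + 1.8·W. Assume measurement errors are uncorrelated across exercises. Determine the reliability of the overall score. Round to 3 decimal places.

0.914

Var(C) = 1.1²·15.7² + 1.8²·15.4² + 2·[1.98·15.7·15.4·0.67] = 1066.65 + 641.491 = 1708.14.
Because errors are independent across components, Cov(Tᵢ,Tⱼ) = Cov(Xᵢ,Xⱼ); the off-diagonal part of the true-score variance is the same as above.
True-score variance = [1.1²·15.7²·0.92 + 1.8²·15.4²·0.84] + 641.491 = 919.847 + 641.491 = 1561.34.
Reliability = 1561.34 / 1708.14 = 0.914.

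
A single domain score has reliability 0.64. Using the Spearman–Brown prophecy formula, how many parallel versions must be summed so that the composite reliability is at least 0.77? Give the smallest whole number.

2

k ≥ ρ*(1−ρ₁)/(ρ₁(1−ρ*)) = 0.77·0.36 / (0.64·0.23) = 1.883.
Smallest integer k = 2.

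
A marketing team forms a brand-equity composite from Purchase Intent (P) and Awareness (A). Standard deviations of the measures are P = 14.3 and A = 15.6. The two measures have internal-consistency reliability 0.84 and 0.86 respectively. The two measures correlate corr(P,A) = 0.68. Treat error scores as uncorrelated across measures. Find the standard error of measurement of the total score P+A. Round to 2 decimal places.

Var(total) = 447.85 + 303.389 = 751.239.
True-score variance = 381.061 + 303.389 = 684.45, so reliability = 0.9111.
Error variance = 751.239 − 684.45 = 66.7888; SEM = √66.7888 = 8.17.

8.17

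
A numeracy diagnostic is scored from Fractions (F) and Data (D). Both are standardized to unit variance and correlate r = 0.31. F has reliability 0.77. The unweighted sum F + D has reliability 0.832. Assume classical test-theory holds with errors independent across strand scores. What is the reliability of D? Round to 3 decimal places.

0.790

Var(F+D) = 2 + 2·0.31 = 2.620.
True-score variance = ρ_F + ρ_D + 2·0.31, so 0.832 = (0.77 + ρ_D + 0.62) / 2.620.
ρ_D = 0.832·2.620 − 0.77 − 0.62 = 0.790.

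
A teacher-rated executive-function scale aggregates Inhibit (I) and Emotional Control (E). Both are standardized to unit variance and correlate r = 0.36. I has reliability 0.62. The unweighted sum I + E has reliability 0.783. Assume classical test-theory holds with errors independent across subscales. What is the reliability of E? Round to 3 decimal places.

0.790

Var(I+E) = 2 + 2·0.36 = 2.720.
True-score variance = ρ_I + ρ_E + 2·0.36, so 0.783 = (0.62 + ρ_E + 0.72) / 2.720.
ρ_E = 0.783·2.720 − 0.62 − 0.72 = 0.790.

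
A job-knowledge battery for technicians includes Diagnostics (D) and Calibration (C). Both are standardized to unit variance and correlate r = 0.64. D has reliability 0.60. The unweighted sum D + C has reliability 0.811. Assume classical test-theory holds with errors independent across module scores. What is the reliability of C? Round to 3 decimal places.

Var(D+C) = 2 + 2·0.64 = 3.280.
True-score variance = ρ_D + ρ_C + 2·0.64, so 0.811 = (0.60 + ρ_C + 1.28) / 3.280.
ρ_C = 0.811·3.280 − 0.60 − 1.28 = 0.780.

0.780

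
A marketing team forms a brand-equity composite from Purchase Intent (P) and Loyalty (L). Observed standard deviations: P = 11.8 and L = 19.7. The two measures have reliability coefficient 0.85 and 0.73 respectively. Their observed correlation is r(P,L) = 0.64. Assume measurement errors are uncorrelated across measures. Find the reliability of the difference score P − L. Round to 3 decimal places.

0.453

Var(P−L) = 11.8² + 19.7² − 2·11.8·19.7·0.64 = 527.33 − 297.549 = 229.781.
Because errors are independent across components, Cov(Tᵢ,Tⱼ) = Cov(Xᵢ,Xⱼ); the off-diagonal part of the true-score variance is the same as above.
True-score variance = [11.8²·0.85 + 19.7²·0.73] − 297.549 = 401.66 − 297.549 = 104.111.
Reliability = 104.111 / 229.781 = 0.453.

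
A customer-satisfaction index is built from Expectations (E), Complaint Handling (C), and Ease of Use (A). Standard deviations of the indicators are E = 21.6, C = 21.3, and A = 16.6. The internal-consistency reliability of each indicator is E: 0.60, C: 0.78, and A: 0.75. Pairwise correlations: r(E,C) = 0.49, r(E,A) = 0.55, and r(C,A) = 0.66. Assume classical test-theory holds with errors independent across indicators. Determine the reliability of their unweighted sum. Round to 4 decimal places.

Var(E+C+A) = 21.6² + 21.3² + 16.6² + 2·[21.6·21.3·0.49 + 21.6·16.6·0.55 + 21.3·16.6·0.66] = 1195.81 + 1312.02 = 2507.83.
Under uncorrelated errors the observed covariances equal the true-score covariances, so only the own-variance terms attenuate.
True-score variance = [21.6²·0.60 + 21.3²·0.78 + 16.6²·0.75] + 1312.02 = 840.484 + 1312.02 = 2152.5.
Reliability = 2152.5 / 2507.83 = 0.8583.

0.8583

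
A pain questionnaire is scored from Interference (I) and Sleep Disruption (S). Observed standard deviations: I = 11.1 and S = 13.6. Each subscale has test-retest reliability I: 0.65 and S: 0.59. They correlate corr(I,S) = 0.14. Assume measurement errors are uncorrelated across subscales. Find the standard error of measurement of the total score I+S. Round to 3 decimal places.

Var(total) = 308.17 + 42.2688 = 350.439.
True-score variance = 189.213 + 42.2688 = 231.482, so reliability = 0.6605.
Error variance = 350.439 − 231.482 = 118.957; SEM = √118.957 = 10.907.

10.907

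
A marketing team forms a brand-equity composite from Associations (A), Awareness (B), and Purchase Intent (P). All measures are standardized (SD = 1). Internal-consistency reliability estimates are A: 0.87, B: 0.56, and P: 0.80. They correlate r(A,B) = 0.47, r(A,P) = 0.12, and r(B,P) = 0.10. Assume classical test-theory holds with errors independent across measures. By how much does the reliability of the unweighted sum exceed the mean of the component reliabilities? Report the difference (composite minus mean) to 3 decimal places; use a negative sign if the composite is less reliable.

Var(sum) = 3 + 1.38 = 4.38; true-score variance = 2.23 + 1.38 = 3.61; composite reliability = 0.8242.
Mean component reliability = 0.7433.
Difference = 0.8242 − 0.7433 = 0.081.

0.081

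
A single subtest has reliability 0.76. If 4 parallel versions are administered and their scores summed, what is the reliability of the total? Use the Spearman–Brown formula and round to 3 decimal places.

0.927

ρ_k = kρ / (1 + (k−1)ρ) = 4·0.76 / (1 + 3·0.76) = 3.040 / 3.280 = 0.927.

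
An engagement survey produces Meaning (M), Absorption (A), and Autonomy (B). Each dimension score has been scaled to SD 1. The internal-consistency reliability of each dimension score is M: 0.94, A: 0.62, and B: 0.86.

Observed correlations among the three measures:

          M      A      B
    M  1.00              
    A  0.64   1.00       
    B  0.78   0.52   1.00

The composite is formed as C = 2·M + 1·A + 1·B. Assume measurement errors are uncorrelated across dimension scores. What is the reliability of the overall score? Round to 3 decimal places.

0.940

Var(C) = 2² + 1 + 1 + 2·[2·0.64 + 2·0.78 + 0.52] = 6 + 6.72 = 12.72.
Under uncorrelated errors the observed covariances equal the true-score covariances, so only the own-variance terms attenuate.
True-score variance = [2²·0.94 + 0.62 + 0.86] + 6.72 = 5.24 + 6.72 = 11.96.
Reliability = 11.96 / 12.72 = 0.940.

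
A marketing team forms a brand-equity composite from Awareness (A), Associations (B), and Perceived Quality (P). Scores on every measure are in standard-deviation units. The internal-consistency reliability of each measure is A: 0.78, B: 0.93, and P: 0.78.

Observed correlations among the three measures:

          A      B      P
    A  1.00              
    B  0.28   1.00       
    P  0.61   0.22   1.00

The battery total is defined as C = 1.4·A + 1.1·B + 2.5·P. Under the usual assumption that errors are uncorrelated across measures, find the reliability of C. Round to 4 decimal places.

Var(C) = 1.4² + 1.1² + 2.5² + 2·[1.54·0.28 + 3.5·0.61 + 2.75·0.22] = 9.42 + 6.3424 = 15.7624.
Under uncorrelated errors the observed covariances equal the true-score covariances, so only the own-variance terms attenuate.
True-score variance = [1.4²·0.78 + 1.1²·0.93 + 2.5²·0.78] + 6.3424 = 7.5291 + 6.3424 = 13.8715.
Reliability = 13.8715 / 15.7624 = 0.8800.

0.8800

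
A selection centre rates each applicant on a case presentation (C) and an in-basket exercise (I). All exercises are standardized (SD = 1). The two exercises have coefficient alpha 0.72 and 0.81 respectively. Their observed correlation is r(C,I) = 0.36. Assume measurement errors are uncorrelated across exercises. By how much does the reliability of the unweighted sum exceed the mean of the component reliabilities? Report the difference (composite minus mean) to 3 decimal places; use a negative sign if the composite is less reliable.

Var(sum) = 2 + 0.72 = 2.72; true-score variance = 1.53 + 0.72 = 2.25; composite reliability = 0.8272.
Mean component reliability = 0.7650.
Difference = 0.8272 − 0.7650 = 0.062.

0.062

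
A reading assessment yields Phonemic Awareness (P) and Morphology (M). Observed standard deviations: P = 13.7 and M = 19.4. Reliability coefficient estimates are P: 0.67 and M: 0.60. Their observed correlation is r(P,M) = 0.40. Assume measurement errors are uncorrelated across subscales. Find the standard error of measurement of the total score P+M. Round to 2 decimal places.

14.58

Var(total) = 564.05 + 212.624 = 776.674.
True-score variance = 351.568 + 212.624 = 564.192, so reliability = 0.7264.
Error variance = 776.674 − 564.192 = 212.482; SEM = √212.482 = 14.58.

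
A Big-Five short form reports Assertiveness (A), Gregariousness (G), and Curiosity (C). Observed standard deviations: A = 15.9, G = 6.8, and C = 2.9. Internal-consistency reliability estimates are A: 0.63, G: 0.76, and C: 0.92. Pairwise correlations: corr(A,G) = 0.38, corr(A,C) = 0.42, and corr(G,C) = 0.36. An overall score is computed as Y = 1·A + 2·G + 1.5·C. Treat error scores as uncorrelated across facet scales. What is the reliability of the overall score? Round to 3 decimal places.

Var(Y) = 15.9² + 2²·6.8² + 1.5²·2.9² + 2·[2·15.9·6.8·0.38 + 1.5·15.9·2.9·0.42 + 3·6.8·2.9·0.36] = 456.692 + 265.036 = 721.729.
With uncorrelated errors the cross-covariances are all true-score covariance, so they carry over unchanged; only the diagonal terms shrink to ρᵢσᵢ².
True-score variance = [15.9²·0.63 + 2²·6.8²·0.76 + 1.5²·2.9²·0.92] + 265.036 = 317.249 + 265.036 = 582.285.
Reliability = 582.285 / 721.729 = 0.807.

0.807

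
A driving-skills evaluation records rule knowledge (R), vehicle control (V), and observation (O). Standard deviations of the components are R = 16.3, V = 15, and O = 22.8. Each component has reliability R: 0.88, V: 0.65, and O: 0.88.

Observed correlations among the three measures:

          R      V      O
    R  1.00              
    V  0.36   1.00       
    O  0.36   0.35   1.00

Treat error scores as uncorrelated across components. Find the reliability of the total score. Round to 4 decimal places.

0.8978

Var(R+V+O) = 16.3² + 15² + 22.8² + 2·[16.3·15·0.36 + 16.3·22.8·0.36 + 15·22.8·0.35] = 1010.53 + 683.021 = 1693.55.
Because errors are independent across components, Cov(Tᵢ,Tⱼ) = Cov(Xᵢ,Xⱼ); the off-diagonal part of the true-score variance is the same as above.
True-score variance = [16.3²·0.88 + 15²·0.65 + 22.8²·0.88] + 683.021 = 837.516 + 683.021 = 1520.54.
Reliability = 1520.54 / 1693.55 = 0.8978.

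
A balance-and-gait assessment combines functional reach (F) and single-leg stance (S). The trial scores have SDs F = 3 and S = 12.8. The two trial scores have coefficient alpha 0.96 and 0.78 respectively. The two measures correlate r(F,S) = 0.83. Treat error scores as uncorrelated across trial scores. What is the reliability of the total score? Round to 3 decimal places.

0.846

Var(F+S) = 3² + 12.8² + 2·[3·12.8·0.83] = 172.84 + 63.744 = 236.584.
Because errors are independent across components, Cov(Tᵢ,Tⱼ) = Cov(Xᵢ,Xⱼ); the off-diagonal part of the true-score variance is the same as above.
True-score variance = [3²·0.96 + 12.8²·0.78] + 63.744 = 136.435 + 63.744 = 200.179.
Reliability = 200.179 / 236.584 = 0.846.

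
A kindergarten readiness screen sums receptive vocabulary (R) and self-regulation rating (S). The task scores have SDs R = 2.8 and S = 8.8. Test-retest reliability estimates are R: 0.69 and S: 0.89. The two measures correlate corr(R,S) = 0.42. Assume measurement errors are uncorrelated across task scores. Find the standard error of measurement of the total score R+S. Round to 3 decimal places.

3.309

Var(total) = 85.28 + 20.6976 = 105.978.
True-score variance = 74.3312 + 20.6976 = 95.0288, so reliability = 0.8967.
Error variance = 105.978 − 95.0288 = 10.9488; SEM = √10.9488 = 3.309.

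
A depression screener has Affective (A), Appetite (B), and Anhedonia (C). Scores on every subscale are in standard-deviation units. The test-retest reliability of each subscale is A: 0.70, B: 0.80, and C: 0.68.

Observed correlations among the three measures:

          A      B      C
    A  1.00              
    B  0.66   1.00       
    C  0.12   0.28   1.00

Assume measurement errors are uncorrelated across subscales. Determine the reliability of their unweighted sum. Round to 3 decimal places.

Var(A+B+C) = 3 + 2·[0.66 + 0.12 + 0.28] = 3 + 2.12 = 5.12.
Under uncorrelated errors the observed covariances equal the true-score covariances, so only the own-variance terms attenuate.
True-score variance = [0.70 + 0.80 + 0.68] + 2.12 = 2.18 + 2.12 = 4.3.
Reliability = 4.3 / 5.12 = 0.840.

0.840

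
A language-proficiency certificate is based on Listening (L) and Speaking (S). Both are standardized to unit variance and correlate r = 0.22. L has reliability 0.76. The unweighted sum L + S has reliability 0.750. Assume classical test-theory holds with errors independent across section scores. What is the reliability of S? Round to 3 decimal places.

0.630

Var(L+S) = 2 + 2·0.22 = 2.440.
True-score variance = ρ_L + ρ_S + 2·0.22, so 0.750 = (0.76 + ρ_S + 0.44) / 2.440.
ρ_S = 0.750·2.440 − 0.76 − 0.44 = 0.630.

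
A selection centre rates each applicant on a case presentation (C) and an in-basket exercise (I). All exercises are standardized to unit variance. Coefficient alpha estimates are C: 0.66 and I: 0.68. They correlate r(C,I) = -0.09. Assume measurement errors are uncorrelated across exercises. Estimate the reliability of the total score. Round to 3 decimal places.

0.637

Var(C+I) = 2 + 2·[(-0.09)] = 2 − 0.18 = 1.82.
With uncorrelated errors the cross-covariances are all true-score covariance, so they carry over unchanged; only the diagonal terms shrink to ρᵢσᵢ².
True-score variance = [0.66 + 0.68] − 0.18 = 1.34 − 0.18 = 1.16.
Reliability = 1.16 / 1.82 = 0.637.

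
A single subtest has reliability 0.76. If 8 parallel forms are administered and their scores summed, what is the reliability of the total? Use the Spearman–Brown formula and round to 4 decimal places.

0.9620

ρ_k = kρ / (1 + (k−1)ρ) = 8·0.76 / (1 + 7·0.76) = 6.080 / 6.320 = 0.9620.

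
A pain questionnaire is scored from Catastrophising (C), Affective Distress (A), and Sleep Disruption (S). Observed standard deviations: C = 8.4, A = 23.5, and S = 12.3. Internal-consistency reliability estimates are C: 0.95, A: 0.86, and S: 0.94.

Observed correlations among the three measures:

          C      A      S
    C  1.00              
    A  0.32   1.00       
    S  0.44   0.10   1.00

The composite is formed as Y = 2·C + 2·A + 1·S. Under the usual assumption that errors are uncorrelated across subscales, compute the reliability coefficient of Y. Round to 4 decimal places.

0.9035

Var(Y) = 2²·8.4² + 2²·23.5² + 12.3² + 2·[4·8.4·23.5·0.32 + 2·8.4·12.3·0.44 + 2·23.5·12.3·0.10] = 2642.53 + 802.807 = 3445.34.
Under uncorrelated errors the observed covariances equal the true-score covariances, so only the own-variance terms attenuate.
True-score variance = [2²·8.4²·0.95 + 2²·23.5²·0.86 + 12.3²·0.94] + 802.807 = 2310.08 + 802.807 = 3112.89.
Reliability = 3112.89 / 3445.34 = 0.9035.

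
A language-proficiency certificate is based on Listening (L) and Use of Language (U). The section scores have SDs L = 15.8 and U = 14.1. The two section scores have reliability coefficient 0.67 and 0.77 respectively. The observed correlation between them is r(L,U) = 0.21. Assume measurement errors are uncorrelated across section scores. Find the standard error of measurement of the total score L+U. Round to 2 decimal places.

11.32

Var(total) = 448.45 + 93.5676 = 542.018.
True-score variance = 320.342 + 93.5676 = 413.91, so reliability = 0.7636.
Error variance = 542.018 − 413.91 = 128.108; SEM = √128.108 = 11.32.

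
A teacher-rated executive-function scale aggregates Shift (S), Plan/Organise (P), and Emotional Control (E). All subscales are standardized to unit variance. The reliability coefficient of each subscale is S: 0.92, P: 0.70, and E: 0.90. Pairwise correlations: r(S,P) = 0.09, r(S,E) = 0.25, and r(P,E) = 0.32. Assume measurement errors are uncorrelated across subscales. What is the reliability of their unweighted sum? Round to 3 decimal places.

Var(S+P+E) = 3 + 2·[0.09 + 0.25 + 0.32] = 3 + 1.32 = 4.32.
Because errors are independent across components, Cov(Tᵢ,Tⱼ) = Cov(Xᵢ,Xⱼ); the off-diagonal part of the true-score variance is the same as above.
True-score variance = [0.92 + 0.70 + 0.90] + 1.32 = 2.52 + 1.32 = 3.84.
Reliability = 3.84 / 4.32 = 0.889.

0.889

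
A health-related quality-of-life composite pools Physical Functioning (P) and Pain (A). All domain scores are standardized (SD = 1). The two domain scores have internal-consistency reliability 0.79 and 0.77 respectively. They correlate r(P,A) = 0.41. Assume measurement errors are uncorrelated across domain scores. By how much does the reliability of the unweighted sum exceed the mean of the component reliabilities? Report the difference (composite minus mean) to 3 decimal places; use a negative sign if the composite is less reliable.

Var(sum) = 2 + 0.82 = 2.82; true-score variance = 1.56 + 0.82 = 2.38; composite reliability = 0.8440.
Mean component reliability = 0.7800.
Difference = 0.8440 − 0.7800 = 0.064.

0.064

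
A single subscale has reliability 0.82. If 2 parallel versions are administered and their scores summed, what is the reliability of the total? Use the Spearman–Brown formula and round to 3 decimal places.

ρ_k = kρ / (1 + (k−1)ρ) = 2·0.82 / (1 + 1·0.82) = 1.640 / 1.820 = 0.901.

0.901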